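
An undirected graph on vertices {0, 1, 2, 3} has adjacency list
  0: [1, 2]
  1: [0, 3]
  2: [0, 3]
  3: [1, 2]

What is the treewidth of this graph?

2

A width-2 tree decomposition is:
Bags: B1 = {1, 2, 3}  B2 = {0, 1, 2}
Tree: B1–B2
The largest bag has 3 vertices, giving width 2; this decomposition certifies tw(G) ≤ 2. For the lower bound, G contains the cycle 1–3–2–0–1, so G is not a forest; only forests have treewidth ≤ 1, hence tw(G) ≥ 2. Combining the bounds, tw(G) = 2.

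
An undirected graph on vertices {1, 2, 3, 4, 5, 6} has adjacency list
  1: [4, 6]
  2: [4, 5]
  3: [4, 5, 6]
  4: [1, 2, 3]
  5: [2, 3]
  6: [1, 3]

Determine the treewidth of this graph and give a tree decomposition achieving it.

Treewidth 2.
Bags: B1 = {2, 3, 5}  B2 = {2, 3, 4}  B3 = {3, 4, 6}  B4 = {1, 4, 6}
Tree: B1–B2, B2–B3, B3–B4

Every bag has size at most 3, so the width is 3 − 1 = 2 and tw(G) ≤ 2. The edges 5–2–4–3–5 form a cycle, so G is not a tree and its treewidth is at least 2. Combining the bounds, tw(G) = 2.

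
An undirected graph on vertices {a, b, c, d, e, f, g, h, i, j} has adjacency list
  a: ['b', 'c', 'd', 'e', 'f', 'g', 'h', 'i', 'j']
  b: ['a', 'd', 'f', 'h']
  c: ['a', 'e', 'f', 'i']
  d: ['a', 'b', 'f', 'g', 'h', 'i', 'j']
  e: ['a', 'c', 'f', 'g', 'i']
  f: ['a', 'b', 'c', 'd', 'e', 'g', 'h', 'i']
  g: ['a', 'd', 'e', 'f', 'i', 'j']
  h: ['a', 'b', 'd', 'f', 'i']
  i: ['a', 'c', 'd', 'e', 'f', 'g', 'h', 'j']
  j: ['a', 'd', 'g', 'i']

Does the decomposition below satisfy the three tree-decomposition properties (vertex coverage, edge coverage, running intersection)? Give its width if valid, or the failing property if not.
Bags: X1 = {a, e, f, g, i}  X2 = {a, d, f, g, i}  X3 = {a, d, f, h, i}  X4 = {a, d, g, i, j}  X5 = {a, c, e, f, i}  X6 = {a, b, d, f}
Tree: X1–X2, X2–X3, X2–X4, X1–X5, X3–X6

A tree decomposition must satisfy three properties: every vertex lies in some bag; for every edge, both endpoints lie together in some bag; and for every vertex, the bags containing it form a connected subtree. Here edge (h,b) lies in no bag, so the decomposition is invalid.

No — edge (h,b) lies in no bag.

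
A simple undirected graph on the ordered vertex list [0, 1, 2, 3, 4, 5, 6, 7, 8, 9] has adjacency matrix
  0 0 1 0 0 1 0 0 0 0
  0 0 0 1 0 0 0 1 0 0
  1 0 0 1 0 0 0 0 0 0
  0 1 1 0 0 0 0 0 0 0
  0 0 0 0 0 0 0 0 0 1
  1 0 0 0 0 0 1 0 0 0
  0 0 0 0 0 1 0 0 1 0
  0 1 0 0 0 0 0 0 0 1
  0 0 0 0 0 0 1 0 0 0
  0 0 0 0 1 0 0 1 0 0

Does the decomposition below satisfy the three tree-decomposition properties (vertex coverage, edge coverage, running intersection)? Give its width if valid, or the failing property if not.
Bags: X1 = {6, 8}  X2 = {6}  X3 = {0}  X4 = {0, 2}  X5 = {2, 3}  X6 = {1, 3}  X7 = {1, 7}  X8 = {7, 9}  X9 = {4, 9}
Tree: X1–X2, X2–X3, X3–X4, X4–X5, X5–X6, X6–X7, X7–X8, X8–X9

A tree decomposition must satisfy three properties: every vertex lies in some bag; for every edge, both endpoints lie together in some bag; and for every vertex, the bags containing it form a connected subtree. Here vertex 5 appears in no bag, so the decomposition is invalid.

No — vertex 5 appears in no bag.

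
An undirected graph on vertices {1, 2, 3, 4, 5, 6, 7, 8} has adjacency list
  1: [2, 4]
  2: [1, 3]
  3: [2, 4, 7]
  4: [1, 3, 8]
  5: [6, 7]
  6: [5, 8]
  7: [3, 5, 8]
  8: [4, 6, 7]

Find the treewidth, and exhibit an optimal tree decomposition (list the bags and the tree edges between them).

The largest bag has 3 vertices, giving width 2; this decomposition certifies tw(G) ≤ 2. For the lower bound, G contains the cycle 5–6–8–7–5, so G is not a forest; only forests have treewidth ≤ 1, hence tw(G) ≥ 2. Therefore the treewidth is 2.

Treewidth 2.
One such decomposition:
Bags: B1 = {5, 6, 7}  B2 = {6, 7, 8}  B3 = {3, 7, 8}  B4 = {3, 4, 8}  B5 = {2, 3, 4}  B6 = {1, 2, 4}
Tree: B1–B2, B2–B3, B3–B4, B4–B5, B5–B6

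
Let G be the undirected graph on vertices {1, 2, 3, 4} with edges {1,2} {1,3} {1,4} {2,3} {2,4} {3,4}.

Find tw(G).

3

A width-3 tree decomposition is:
Bags: B1 = {1, 2, 3, 4}
Tree: (single bag)
With just one bag of size 4, the width is 4 − 1 = 3, so tw(G) ≤ 3. For the lower bound, the 4 vertices {1, 2, 3, 4} are pairwise adjacent, and any tree decomposition puts a clique entirely inside one bag — forcing width ≥ 3. The upper and lower bounds meet at 3, so that is the treewidth.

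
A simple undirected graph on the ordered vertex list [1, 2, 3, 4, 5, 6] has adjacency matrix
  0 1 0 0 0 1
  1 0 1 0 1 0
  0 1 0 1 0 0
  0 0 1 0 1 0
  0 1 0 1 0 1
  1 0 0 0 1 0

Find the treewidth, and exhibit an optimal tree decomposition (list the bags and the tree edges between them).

Treewidth 2.
One optimal decomposition is:
Bags: B1 = {3, 4, 5}  B2 = {2, 3, 5}  B3 = {2, 5, 6}  B4 = {1, 2, 6}
Tree: B1–B2, B2–B3, B3–B4

The largest bag has 3 vertices, giving width 2; this decomposition certifies tw(G) ≤ 2. Since 4–3–2–5–4 is a cycle in G, G is not acyclic. Forests are exactly the graphs of treewidth ≤ 1, so tw(G) ≥ 2. Combining the bounds, tw(G) = 2.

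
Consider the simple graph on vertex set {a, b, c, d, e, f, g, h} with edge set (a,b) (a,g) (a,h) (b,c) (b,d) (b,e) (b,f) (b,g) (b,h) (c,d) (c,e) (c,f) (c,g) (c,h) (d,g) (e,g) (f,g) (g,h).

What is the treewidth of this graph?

3

A width-3 tree decomposition is:
Bags: B1 = {a, b, g, h}  B2 = {b, c, g, h}  B3 = {b, c, e, g}  B4 = {b, c, f, g}  B5 = {b, c, d, g}
Tree: B1–B2, B2–B3, B3–B4, B4–B5
The largest bag has 4 vertices, giving width 3; this decomposition certifies tw(G) ≤ 3. For the lower bound, the 4 vertices {b, c, d, g} are pairwise adjacent, and any tree decomposition puts a clique entirely inside one bag — forcing width ≥ 3. Therefore the treewidth is 3.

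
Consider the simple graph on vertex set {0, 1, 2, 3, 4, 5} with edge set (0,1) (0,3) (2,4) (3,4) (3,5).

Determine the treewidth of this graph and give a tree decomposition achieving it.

The largest bag has 2 vertices, giving width 1; this decomposition certifies tw(G) ≤ 1. G has an edge, so its treewidth is at least 1. Hence tw(G) = 1 exactly.

Treewidth 1.
One optimal decomposition is:
Bags: B1 = {0, 3}  B2 = {3, 5}  B3 = {3, 4}  B4 = {2, 4}  B5 = {0, 1}
Tree: B1–B2, B1–B3, B3–B4, B1–B5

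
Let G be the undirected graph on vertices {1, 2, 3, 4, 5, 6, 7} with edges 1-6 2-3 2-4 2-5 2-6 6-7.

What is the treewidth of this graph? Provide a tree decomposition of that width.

Treewidth 1.
Bags: B1 = {2, 6}  B2 = {2, 4}  B3 = {1, 6}  B4 = {2, 5}  B5 = {6, 7}  B6 = {2, 3}
Tree: B1–B2, B1–B3, B1–B4, B1–B5, B4–B6

Every bag has size at most 2, so the width is 2 − 1 = 1 and tw(G) ≤ 1. G has an edge, so its treewidth is at least 1. Hence tw(G) = 1 exactly.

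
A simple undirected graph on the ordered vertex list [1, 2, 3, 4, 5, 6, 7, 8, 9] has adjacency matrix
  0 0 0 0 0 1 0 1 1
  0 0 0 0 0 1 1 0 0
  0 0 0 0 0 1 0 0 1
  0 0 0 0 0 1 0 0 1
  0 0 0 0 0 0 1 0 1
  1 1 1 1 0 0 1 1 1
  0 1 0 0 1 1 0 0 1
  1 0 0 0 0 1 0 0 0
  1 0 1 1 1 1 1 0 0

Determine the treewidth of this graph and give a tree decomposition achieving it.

Treewidth 2.
One such decomposition:
Bags: B1 = {3, 6, 9}  B2 = {1, 6, 9}  B3 = {1, 6, 8}  B4 = {6, 7, 9}  B5 = {5, 7, 9}  B6 = {2, 6, 7}  B7 = {4, 6, 9}
Tree: B1–B2, B2–B3, B2–B4, B4–B5, B4–B6, B4–B7

Each bag holds 3 vertices, so the decomposition has width 2, which upper-bounds the treewidth. For the lower bound, the 3 vertices {5, 7, 9} are pairwise adjacent, and any tree decomposition puts a clique entirely inside one bag — forcing width ≥ 2. Combining the bounds, tw(G) = 2.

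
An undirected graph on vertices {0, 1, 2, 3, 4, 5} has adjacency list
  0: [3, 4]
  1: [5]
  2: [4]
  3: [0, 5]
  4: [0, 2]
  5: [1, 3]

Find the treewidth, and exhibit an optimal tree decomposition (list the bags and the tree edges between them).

Treewidth 1.
Bags: B1 = {1, 5}  B2 = {3, 5}  B3 = {0, 3}  B4 = {0, 4}  B5 = {2, 4}
Tree: B1–B2, B2–B3, B3–B4, B4–B5

Each bag holds 2 vertices, so the decomposition has width 1, which upper-bounds the treewidth. Since G has at least one edge (e.g. 1–5), it is not an edgeless graph, so tw(G) ≥ 1. Combining the bounds, tw(G) = 1.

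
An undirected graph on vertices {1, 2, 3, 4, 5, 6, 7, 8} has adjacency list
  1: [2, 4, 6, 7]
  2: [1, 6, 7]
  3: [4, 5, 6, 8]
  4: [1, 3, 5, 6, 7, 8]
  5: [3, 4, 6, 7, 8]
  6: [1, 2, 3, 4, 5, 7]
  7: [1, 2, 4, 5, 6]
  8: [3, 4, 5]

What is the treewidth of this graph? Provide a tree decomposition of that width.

The largest bag has 4 vertices, giving width 3; this decomposition certifies tw(G) ≤ 3. For the lower bound, the 4 vertices {1, 2, 6, 7} are pairwise adjacent, and any tree decomposition puts a clique entirely inside one bag — forcing width ≥ 3. The upper and lower bounds meet at 3, so that is the treewidth.

Treewidth 3.
One optimal decomposition is:
Bags: B1 = {4, 5, 6, 7}  B2 = {1, 4, 6, 7}  B3 = {1, 2, 6, 7}  B4 = {3, 4, 5, 6}  B5 = {3, 4, 5, 8}
Tree: B1–B2, B2–B3, B1–B4, B4–B5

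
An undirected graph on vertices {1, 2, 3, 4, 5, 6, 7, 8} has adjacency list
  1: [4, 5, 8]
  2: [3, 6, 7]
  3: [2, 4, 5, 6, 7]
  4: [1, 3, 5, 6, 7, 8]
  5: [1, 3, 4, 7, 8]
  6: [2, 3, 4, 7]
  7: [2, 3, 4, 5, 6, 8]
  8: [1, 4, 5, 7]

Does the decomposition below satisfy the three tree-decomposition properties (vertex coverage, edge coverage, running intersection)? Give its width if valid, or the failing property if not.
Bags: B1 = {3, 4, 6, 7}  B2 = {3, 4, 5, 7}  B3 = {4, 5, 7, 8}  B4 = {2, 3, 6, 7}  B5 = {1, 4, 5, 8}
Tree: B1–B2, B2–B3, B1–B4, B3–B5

Every vertex of G appears in some bag (union = {1, 2, 3, 4, 5, 6, 7, 8}); every edge is covered by a bag; and for each vertex v the set of bags containing v is connected in the bag tree. The decomposition is therefore valid. The largest bag has 4 vertices, so the width is 3.

Yes; width 3.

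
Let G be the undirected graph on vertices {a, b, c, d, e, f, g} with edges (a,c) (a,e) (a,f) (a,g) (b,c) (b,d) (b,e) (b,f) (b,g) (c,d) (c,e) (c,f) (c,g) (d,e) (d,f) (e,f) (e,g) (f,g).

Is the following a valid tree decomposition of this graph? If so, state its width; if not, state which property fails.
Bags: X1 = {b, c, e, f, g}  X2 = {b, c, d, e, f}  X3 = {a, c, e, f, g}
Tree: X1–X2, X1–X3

Yes; width 4.

Checking the three conditions: (i) the bags cover all of {a, b, c, d, e, f, g}; (ii) for each edge, some bag contains both endpoints; (iii) the bags containing any fixed vertex form a subtree. All hold, so the decomposition is valid with width 5 − 1 = 4.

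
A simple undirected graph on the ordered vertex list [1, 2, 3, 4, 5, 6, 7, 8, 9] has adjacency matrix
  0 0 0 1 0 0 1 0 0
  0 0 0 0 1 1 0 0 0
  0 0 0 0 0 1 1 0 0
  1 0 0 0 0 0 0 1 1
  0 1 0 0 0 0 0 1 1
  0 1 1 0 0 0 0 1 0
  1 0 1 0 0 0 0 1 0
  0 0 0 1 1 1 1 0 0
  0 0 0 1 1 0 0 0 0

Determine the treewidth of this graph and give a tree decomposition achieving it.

Treewidth 3.
One optimal decomposition is:
Bags: B1 = {1, 3, 6, 7}  B2 = {1, 6, 7, 8}  B3 = {1, 4, 6, 8}  B4 = {2, 4, 6, 8}  B5 = {2, 4, 5, 8}  B6 = {2, 4, 5, 9}
Tree: B1–B2, B2–B3, B3–B4, B4–B5, B5–B6

The largest bag has 4 vertices, giving width 3; this decomposition certifies tw(G) ≤ 3. For the lower bound: the 4 vertex sets {1,3,7}, {6}, {8}, {2,4,5,9} are disjoint, each induces a connected subgraph, and every pair is joined by at least one edge of G. Contracting each set to a single vertex therefore yields K_{4} as a minor, and since treewidth is minor-monotone, tw(G) ≥ tw(K_{4}) = 3. Therefore the treewidth is 3.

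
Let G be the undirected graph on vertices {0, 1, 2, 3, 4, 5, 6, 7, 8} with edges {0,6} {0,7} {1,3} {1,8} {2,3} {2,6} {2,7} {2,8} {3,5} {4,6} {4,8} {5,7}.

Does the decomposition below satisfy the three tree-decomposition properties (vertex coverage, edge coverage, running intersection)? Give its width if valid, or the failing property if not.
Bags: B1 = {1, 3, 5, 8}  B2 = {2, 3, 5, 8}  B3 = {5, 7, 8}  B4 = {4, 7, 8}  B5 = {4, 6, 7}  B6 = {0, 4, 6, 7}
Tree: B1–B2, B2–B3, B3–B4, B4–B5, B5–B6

No — edge (2,7) lies in no bag.

A tree decomposition must satisfy three properties: every vertex lies in some bag; for every edge, both endpoints lie together in some bag; and for every vertex, the bags containing it form a connected subtree. Here edge (2,7) lies in no bag, so the decomposition is invalid.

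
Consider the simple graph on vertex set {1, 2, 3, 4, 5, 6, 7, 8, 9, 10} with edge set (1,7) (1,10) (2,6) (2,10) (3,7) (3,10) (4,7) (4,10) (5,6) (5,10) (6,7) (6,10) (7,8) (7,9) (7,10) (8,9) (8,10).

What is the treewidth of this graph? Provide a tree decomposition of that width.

Every bag has size at most 3, so the width is 3 − 1 = 2 and tw(G) ≤ 2. For the lower bound, the 3 vertices {7, 8, 9} are pairwise adjacent, and any tree decomposition puts a clique entirely inside one bag — forcing width ≥ 2. The upper and lower bounds meet at 2, so that is the treewidth.

Treewidth 2.
Bags: B1 = {4, 7, 10}  B2 = {6, 7, 10}  B3 = {7, 8, 10}  B4 = {2, 6, 10}  B5 = {7, 8, 9}  B6 = {3, 7, 10}  B7 = {1, 7, 10}  B8 = {5, 6, 10}
Tree: B1–B2, B2–B3, B2–B4, B3–B5, B2–B6, B1–B7, B4–B8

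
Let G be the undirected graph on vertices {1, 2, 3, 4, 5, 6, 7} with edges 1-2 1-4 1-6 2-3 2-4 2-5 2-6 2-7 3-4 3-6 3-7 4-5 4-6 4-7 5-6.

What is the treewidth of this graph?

3

A width-3 tree decomposition is:
Bags: B1 = {2, 3, 4, 6}  B2 = {1, 2, 4, 6}  B3 = {2, 3, 4, 7}  B4 = {2, 4, 5, 6}
Tree: B1–B2, B1–B3, B1–B4
Each bag holds 4 vertices, so the decomposition has width 3, which upper-bounds the treewidth. On the other hand G contains the 4-clique {1, 2, 4, 6}. A clique must lie in a single bag of any decomposition, so no decomposition can have width below 3. Therefore the treewidth is 3.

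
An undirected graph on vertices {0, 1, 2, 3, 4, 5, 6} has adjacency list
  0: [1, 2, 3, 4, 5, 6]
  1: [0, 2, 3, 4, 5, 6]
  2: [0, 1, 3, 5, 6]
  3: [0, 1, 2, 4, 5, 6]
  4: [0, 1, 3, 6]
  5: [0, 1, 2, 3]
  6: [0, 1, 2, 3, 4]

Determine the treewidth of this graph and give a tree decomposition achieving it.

Every bag has size at most 5, so the width is 5 − 1 = 4 and tw(G) ≤ 4. For the lower bound, the 5 vertices {0, 1, 2, 3, 5} are pairwise adjacent, and any tree decomposition puts a clique entirely inside one bag — forcing width ≥ 4. Hence tw(G) = 4 exactly.

Treewidth 4.
One optimal decomposition is:
Bags: B1 = {0, 1, 2, 3, 6}  B2 = {0, 1, 3, 4, 6}  B3 = {0, 1, 2, 3, 5}
Tree: B1–B2, B1–B3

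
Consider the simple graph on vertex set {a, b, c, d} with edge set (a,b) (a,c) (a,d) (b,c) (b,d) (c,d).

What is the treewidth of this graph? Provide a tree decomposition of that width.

With just one bag of size 4, the width is 4 − 1 = 3, so tw(G) ≤ 3. Conversely, {a, b, c, d} is a clique of size 4, and the vertices of any clique must share a bag in every tree decomposition; so some bag has ≥ 4 vertices and tw(G) ≥ 3. Therefore the treewidth is 3.

Treewidth 3.
One such decomposition:
Bags: B1 = {a, b, c, d}
Tree: (single bag)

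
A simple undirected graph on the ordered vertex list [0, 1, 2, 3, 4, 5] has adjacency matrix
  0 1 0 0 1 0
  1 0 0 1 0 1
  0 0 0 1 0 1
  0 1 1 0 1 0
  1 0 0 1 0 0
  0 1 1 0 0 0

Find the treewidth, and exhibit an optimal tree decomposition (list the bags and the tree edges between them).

Every bag has size at most 3, so the width is 3 − 1 = 2 and tw(G) ≤ 2. The edges 0–4–3–1–0 form a cycle, so G is not a tree and its treewidth is at least 2. Combining the bounds, tw(G) = 2.

Treewidth 2.
One such decomposition:
Bags: B1 = {0, 1, 4}  B2 = {1, 3, 4}  B3 = {1, 3, 5}  B4 = {2, 3, 5}
Tree: B1–B2, B2–B3, B3–B4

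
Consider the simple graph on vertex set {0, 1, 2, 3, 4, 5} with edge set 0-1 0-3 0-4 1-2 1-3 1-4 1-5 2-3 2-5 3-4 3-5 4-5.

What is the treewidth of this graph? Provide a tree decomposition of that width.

Treewidth 3.
One such decomposition:
Bags: B1 = {1, 2, 3, 5}  B2 = {1, 3, 4, 5}  B3 = {0, 1, 3, 4}
Tree: B1–B2, B2–B3

Each bag holds 4 vertices, so the decomposition has width 3, which upper-bounds the treewidth. For the lower bound, the 4 vertices {1, 2, 3, 5} are pairwise adjacent, and any tree decomposition puts a clique entirely inside one bag — forcing width ≥ 3. The upper and lower bounds meet at 3, so that is the treewidth.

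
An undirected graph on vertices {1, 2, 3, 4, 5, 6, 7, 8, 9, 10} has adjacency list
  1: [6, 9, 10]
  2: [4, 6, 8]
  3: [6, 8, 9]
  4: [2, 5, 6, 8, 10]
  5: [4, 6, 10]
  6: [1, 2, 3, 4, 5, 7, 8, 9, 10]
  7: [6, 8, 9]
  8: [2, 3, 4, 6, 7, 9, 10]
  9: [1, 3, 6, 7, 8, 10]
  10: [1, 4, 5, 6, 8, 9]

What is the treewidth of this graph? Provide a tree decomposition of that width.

Every bag has size at most 4, so the width is 4 − 1 = 3 and tw(G) ≤ 3. On the other hand G contains the 4-clique {6, 8, 9, 10}. A clique must lie in a single bag of any decomposition, so no decomposition can have width below 3. The upper and lower bounds meet at 3, so that is the treewidth.

Treewidth 3.
One optimal decomposition is:
Bags: B1 = {6, 8, 9, 10}  B2 = {4, 6, 8, 10}  B3 = {4, 5, 6, 10}  B4 = {1, 6, 9, 10}  B5 = {3, 6, 8, 9}  B6 = {2, 4, 6, 8}  B7 = {6, 7, 8, 9}
Tree: B1–B2, B2–B3, B1–B4, B1–B5, B2–B6, B1–B7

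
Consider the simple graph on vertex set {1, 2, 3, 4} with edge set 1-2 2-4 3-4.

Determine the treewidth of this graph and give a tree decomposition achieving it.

Every bag has size at most 2, so the width is 2 − 1 = 1 and tw(G) ≤ 1. Any graph with an edge has treewidth ≥ 1, and G has the edge 1–2. Combining the bounds, tw(G) = 1.

Treewidth 1.
One optimal decomposition is:
Bags: B1 = {1, 2}  B2 = {2, 4}  B3 = {3, 4}
Tree: B1–B2, B2–B3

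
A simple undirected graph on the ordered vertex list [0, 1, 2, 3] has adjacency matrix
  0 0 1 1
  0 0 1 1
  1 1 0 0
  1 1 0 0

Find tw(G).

2

A width-2 tree decomposition is:
Bags: B1 = {1, 2, 3}  B2 = {0, 2, 3}
Tree: B1–B2
Every bag has size at most 3, so the width is 3 − 1 = 2 and tw(G) ≤ 2. For the lower bound, G contains the cycle 3–1–2–0–3, so G is not a forest; only forests have treewidth ≤ 1, hence tw(G) ≥ 2. The upper and lower bounds meet at 2, so that is the treewidth.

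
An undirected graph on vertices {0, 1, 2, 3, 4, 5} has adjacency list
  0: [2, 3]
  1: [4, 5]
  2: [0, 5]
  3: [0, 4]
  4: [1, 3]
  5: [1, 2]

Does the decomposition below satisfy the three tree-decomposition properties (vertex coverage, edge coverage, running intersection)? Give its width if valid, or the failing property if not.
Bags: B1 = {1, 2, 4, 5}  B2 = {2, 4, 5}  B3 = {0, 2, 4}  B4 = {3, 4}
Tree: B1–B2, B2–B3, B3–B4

A tree decomposition must satisfy three properties: every vertex lies in some bag; for every edge, both endpoints lie together in some bag; and for every vertex, the bags containing it form a connected subtree. Here edge (0,3) lies in no bag, so the decomposition is invalid.

No — edge (0,3) lies in no bag.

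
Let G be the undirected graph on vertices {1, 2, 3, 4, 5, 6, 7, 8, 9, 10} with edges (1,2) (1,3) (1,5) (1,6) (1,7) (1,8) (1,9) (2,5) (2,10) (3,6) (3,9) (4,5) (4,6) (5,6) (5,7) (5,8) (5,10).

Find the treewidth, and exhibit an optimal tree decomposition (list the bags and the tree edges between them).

The largest bag has 3 vertices, giving width 2; this decomposition certifies tw(G) ≤ 2. On the other hand G contains the 3-clique {1, 3, 9}. A clique must lie in a single bag of any decomposition, so no decomposition can have width below 2. Therefore the treewidth is 2.

Treewidth 2.
Bags: B1 = {1, 2, 5}  B2 = {1, 5, 7}  B3 = {2, 5, 10}  B4 = {1, 5, 6}  B5 = {1, 3, 6}  B6 = {1, 5, 8}  B7 = {1, 3, 9}  B8 = {4, 5, 6}
Tree: B1–B2, B1–B3, B2–B4, B4–B5, B4–B6, B5–B7, B4–B8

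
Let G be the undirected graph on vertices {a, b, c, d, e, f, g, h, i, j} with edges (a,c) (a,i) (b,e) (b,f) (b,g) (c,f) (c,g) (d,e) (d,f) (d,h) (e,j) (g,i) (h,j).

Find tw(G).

2

A width-2 tree decomposition is:
Bags: B1 = {a, g, i}  B2 = {a, c, g}  B3 = {b, c, g}  B4 = {b, c, f}  B5 = {b, e, f}  B6 = {d, e, f}  B7 = {d, e, j}  B8 = {d, h, j}
Tree: B1–B2, B2–B3, B3–B4, B4–B5, B5–B6, B6–B7, B7–B8
The largest bag has 3 vertices, giving width 2; this decomposition certifies tw(G) ≤ 2. Since i–a–c–g–i is a cycle in G, G is not acyclic. Forests are exactly the graphs of treewidth ≤ 1, so tw(G) ≥ 2. Hence tw(G) = 2 exactly.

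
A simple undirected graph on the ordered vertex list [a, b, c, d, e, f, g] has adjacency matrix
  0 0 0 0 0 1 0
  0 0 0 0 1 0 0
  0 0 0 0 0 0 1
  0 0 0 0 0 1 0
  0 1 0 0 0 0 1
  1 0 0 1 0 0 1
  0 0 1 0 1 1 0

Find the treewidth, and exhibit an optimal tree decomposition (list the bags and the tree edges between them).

Treewidth 1.
One optimal decomposition is:
Bags: B1 = {f, g}  B2 = {d, f}  B3 = {e, g}  B4 = {c, g}  B5 = {b, e}  B6 = {a, f}
Tree: B1–B2, B1–B3, B1–B4, B3–B5, B2–B6

The largest bag has 2 vertices, giving width 1; this decomposition certifies tw(G) ≤ 1. Since G has at least one edge (e.g. g–f), it is not an edgeless graph, so tw(G) ≥ 1. The upper and lower bounds meet at 1, so that is the treewidth.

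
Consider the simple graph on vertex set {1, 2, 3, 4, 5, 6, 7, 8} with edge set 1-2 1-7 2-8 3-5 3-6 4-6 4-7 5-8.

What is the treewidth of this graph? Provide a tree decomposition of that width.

Each bag holds 3 vertices, so the decomposition has width 2, which upper-bounds the treewidth. Since 4–7–1–2–8–5–3–6–4 is a cycle in G, G is not acyclic. Forests are exactly the graphs of treewidth ≤ 1, so tw(G) ≥ 2. Therefore the treewidth is 2.

Treewidth 2.
One optimal decomposition is:
Bags: B1 = {1, 4, 7}  B2 = {1, 2, 4}  B3 = {2, 4, 8}  B4 = {4, 5, 8}  B5 = {3, 4, 5}  B6 = {3, 4, 6}
Tree: B1–B2, B2–B3, B3–B4, B4–B5, B5–B6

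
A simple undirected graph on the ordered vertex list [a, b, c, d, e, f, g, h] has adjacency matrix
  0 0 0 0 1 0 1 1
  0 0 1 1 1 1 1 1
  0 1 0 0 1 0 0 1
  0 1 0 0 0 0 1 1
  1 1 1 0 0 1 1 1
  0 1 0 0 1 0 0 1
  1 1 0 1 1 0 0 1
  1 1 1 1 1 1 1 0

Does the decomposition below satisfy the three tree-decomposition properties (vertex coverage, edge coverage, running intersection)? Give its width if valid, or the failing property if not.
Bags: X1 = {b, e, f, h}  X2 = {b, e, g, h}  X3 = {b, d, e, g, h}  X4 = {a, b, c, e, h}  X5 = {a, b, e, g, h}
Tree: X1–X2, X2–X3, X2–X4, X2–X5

A tree decomposition must satisfy three properties: every vertex lies in some bag; for every edge, both endpoints lie together in some bag; and for every vertex, the bags containing it form a connected subtree. Here bags containing vertex a are not connected in the tree, so the decomposition is invalid.

No — bags containing vertex a are not connected in the tree.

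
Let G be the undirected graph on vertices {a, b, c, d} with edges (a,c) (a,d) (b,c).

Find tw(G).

A width-1 tree decomposition is:
Bags: B1 = {a, d}  B2 = {a, c}  B3 = {b, c}
Tree: B1–B2, B2–B3
The largest bag has 2 vertices, giving width 1; this decomposition certifies tw(G) ≤ 1. G has an edge, so its treewidth is at least 1. Therefore the treewidth is 1.

1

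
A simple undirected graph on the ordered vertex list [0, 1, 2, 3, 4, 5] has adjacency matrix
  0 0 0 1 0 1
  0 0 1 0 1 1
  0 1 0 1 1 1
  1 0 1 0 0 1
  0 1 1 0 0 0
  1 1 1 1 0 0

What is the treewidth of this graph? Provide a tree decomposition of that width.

Treewidth 2.
Bags: B1 = {1, 2, 4}  B2 = {1, 2, 5}  B3 = {2, 3, 5}  B4 = {0, 3, 5}
Tree: B1–B2, B2–B3, B3–B4

The largest bag has 3 vertices, giving width 2; this decomposition certifies tw(G) ≤ 2. Conversely, {0, 3, 5} is a clique of size 3, and the vertices of any clique must share a bag in every tree decomposition; so some bag has ≥ 3 vertices and tw(G) ≥ 2. Combining the bounds, tw(G) = 2.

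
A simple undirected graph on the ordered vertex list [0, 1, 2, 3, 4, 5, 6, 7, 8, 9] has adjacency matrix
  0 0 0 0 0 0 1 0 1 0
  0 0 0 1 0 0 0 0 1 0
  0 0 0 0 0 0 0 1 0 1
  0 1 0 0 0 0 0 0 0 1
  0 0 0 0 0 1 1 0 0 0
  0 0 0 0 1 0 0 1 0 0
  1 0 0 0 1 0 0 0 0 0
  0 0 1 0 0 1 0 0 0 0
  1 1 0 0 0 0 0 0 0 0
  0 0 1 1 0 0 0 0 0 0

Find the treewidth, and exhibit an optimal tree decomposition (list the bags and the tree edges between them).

Treewidth 2.
One optimal decomposition is:
Bags: B1 = {0, 4, 6}  B2 = {0, 4, 8}  B3 = {1, 4, 8}  B4 = {1, 3, 4}  B5 = {3, 4, 9}  B6 = {2, 4, 9}  B7 = {2, 4, 7}  B8 = {4, 5, 7}
Tree: B1–B2, B2–B3, B3–B4, B4–B5, B5–B6, B6–B7, B7–B8

Every bag has size at most 3, so the width is 3 − 1 = 2 and tw(G) ≤ 2. Since 4–6–0–8–1–3–9–2–7–5–4 is a cycle in G, G is not acyclic. Forests are exactly the graphs of treewidth ≤ 1, so tw(G) ≥ 2. The upper and lower bounds meet at 2, so that is the treewidth.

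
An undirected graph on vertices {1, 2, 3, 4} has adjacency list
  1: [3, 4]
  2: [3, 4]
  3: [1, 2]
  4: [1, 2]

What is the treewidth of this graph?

A width-2 tree decomposition is:
Bags: B1 = {1, 2, 3}  B2 = {1, 2, 4}
Tree: B1–B2
Each bag holds 3 vertices, so the decomposition has width 2, which upper-bounds the treewidth. For the lower bound, G contains the cycle 1–3–2–4–1, so G is not a forest; only forests have treewidth ≤ 1, hence tw(G) ≥ 2. Combining the bounds, tw(G) = 2.

2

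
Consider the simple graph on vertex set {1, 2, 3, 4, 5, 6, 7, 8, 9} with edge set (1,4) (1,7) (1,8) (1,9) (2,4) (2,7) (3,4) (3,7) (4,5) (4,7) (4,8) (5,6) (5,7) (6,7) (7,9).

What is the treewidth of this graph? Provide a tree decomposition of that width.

Every bag has size at most 3, so the width is 3 − 1 = 2 and tw(G) ≤ 2. Conversely, {1, 4, 8} is a clique of size 3, and the vertices of any clique must share a bag in every tree decomposition; so some bag has ≥ 3 vertices and tw(G) ≥ 2. Hence tw(G) = 2 exactly.

Treewidth 2.
One optimal decomposition is:
Bags: B1 = {1, 4, 7}  B2 = {2, 4, 7}  B3 = {4, 5, 7}  B4 = {1, 4, 8}  B5 = {1, 7, 9}  B6 = {5, 6, 7}  B7 = {3, 4, 7}
Tree: B1–B2, B2–B3, B1–B4, B1–B5, B3–B6, B2–B7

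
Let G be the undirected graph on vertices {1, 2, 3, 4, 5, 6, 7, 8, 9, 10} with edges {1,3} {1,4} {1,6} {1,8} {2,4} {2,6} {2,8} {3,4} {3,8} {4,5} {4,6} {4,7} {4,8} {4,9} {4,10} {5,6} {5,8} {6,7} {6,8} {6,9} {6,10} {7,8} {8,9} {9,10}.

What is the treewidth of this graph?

3

A width-3 tree decomposition is:
Bags: B1 = {2, 4, 6, 8}  B2 = {4, 5, 6, 8}  B3 = {4, 6, 8, 9}  B4 = {1, 4, 6, 8}  B5 = {4, 6, 7, 8}  B6 = {1, 3, 4, 8}  B7 = {4, 6, 9, 10}
Tree: B1–B2, B1–B3, B3–B4, B1–B5, B4–B6, B3–B7
The largest bag has 4 vertices, giving width 3; this decomposition certifies tw(G) ≤ 3. On the other hand G contains the 4-clique {1, 3, 4, 8}. A clique must lie in a single bag of any decomposition, so no decomposition can have width below 3. Hence tw(G) = 3 exactly.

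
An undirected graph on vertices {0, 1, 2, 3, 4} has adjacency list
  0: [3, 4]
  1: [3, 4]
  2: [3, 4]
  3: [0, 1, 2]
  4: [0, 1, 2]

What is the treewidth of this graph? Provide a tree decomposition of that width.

Treewidth 2.
One such decomposition:
Bags: B1 = {1, 3, 4}  B2 = {0, 3, 4}  B3 = {2, 3, 4}
Tree: B1–B2, B2–B3

The largest bag has 3 vertices, giving width 2; this decomposition certifies tw(G) ≤ 2. The edges 1–4–0–3–1 form a cycle, so G is not a tree and its treewidth is at least 2. Hence tw(G) = 2 exactly.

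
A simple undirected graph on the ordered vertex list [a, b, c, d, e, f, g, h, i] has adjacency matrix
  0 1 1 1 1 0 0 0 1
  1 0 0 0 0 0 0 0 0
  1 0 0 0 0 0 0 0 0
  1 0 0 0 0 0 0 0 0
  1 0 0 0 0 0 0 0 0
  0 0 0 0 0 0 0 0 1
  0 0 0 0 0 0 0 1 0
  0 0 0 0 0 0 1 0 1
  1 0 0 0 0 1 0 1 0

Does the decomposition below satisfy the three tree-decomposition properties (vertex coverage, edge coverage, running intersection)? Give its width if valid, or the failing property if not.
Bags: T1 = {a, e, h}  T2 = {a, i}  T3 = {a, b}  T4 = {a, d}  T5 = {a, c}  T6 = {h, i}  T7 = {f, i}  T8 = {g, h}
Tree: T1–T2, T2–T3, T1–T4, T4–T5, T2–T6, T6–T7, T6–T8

A tree decomposition must satisfy three properties: every vertex lies in some bag; for every edge, both endpoints lie together in some bag; and for every vertex, the bags containing it form a connected subtree. Here bags containing vertex h are not connected in the tree, so the decomposition is invalid.

No — bags containing vertex h are not connected in the tree.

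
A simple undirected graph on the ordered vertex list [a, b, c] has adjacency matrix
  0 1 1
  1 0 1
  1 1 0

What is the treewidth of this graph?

A width-2 tree decomposition is:
Bags: B1 = {a, b, c}
Tree: (single bag)
With just one bag of size 3, the width is 3 − 1 = 2, so tw(G) ≤ 2. On the other hand G contains the 3-clique {a, b, c}. A clique must lie in a single bag of any decomposition, so no decomposition can have width below 2. The upper and lower bounds meet at 2, so that is the treewidth.

2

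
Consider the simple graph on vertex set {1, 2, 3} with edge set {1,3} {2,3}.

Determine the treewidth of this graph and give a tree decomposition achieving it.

Every bag has size at most 2, so the width is 2 − 1 = 1 and tw(G) ≤ 1. Any graph with an edge has treewidth ≥ 1, and G has the edge 3–1. Combining the bounds, tw(G) = 1.

Treewidth 1.
One such decomposition:
Bags: B1 = {1, 3}  B2 = {2, 3}
Tree: B1–B2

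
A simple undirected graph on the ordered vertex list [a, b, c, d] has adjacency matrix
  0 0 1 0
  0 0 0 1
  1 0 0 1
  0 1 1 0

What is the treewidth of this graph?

A width-1 tree decomposition is:
Bags: B1 = {a, c}  B2 = {c, d}  B3 = {b, d}
Tree: B1–B2, B2–B3
The largest bag has 2 vertices, giving width 1; this decomposition certifies tw(G) ≤ 1. Any graph with an edge has treewidth ≥ 1, and G has the edge a–c. Therefore the treewidth is 1.

1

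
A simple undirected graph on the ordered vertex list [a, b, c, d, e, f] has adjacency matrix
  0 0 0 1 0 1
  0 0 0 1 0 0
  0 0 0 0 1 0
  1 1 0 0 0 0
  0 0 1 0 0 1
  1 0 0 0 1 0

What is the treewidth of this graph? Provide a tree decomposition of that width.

Treewidth 1.
Bags: B1 = {c, e}  B2 = {e, f}  B3 = {a, f}  B4 = {a, d}  B5 = {b, d}
Tree: B1–B2, B2–B3, B3–B4, B4–B5

Each bag holds 2 vertices, so the decomposition has width 1, which upper-bounds the treewidth. G has an edge, so its treewidth is at least 1. Therefore the treewidth is 1.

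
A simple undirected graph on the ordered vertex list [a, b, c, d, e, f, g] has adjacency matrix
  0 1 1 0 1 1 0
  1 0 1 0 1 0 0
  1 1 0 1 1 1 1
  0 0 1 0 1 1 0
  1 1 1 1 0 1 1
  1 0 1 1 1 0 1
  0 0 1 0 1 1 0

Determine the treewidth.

A width-3 tree decomposition is:
Bags: B1 = {c, e, f, g}  B2 = {a, c, e, f}  B3 = {c, d, e, f}  B4 = {a, b, c, e}
Tree: B1–B2, B1–B3, B2–B4
The largest bag has 4 vertices, giving width 3; this decomposition certifies tw(G) ≤ 3. Conversely, {c, d, e, f} is a clique of size 4, and the vertices of any clique must share a bag in every tree decomposition; so some bag has ≥ 4 vertices and tw(G) ≥ 3. Combining the bounds, tw(G) = 3.

3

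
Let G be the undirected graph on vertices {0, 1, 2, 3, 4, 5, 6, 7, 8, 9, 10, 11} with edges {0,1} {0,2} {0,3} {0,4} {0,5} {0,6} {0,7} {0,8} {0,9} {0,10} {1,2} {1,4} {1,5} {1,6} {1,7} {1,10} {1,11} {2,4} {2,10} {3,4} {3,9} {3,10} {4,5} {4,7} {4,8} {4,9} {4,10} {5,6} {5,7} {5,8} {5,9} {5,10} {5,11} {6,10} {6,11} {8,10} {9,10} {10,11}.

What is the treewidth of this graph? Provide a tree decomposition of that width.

Each bag holds 5 vertices, so the decomposition has width 4, which upper-bounds the treewidth. On the other hand G contains the 5-clique {0, 1, 2, 4, 10}. A clique must lie in a single bag of any decomposition, so no decomposition can have width below 4. Therefore the treewidth is 4.

Treewidth 4.
One optimal decomposition is:
Bags: B1 = {0, 1, 5, 6, 10}  B2 = {0, 1, 4, 5, 10}  B3 = {0, 4, 5, 8, 10}  B4 = {0, 4, 5, 9, 10}  B5 = {1, 5, 6, 10, 11}  B6 = {0, 1, 2, 4, 10}  B7 = {0, 3, 4, 9, 10}  B8 = {0, 1, 4, 5, 7}
Tree: B1–B2, B2–B3, B3–B4, B1–B5, B2–B6, B4–B7, B2–B8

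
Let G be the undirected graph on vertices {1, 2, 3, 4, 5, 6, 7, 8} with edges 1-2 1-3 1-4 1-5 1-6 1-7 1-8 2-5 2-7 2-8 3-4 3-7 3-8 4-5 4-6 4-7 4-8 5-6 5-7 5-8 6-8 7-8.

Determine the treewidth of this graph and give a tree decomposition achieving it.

Every bag has size at most 5, so the width is 5 − 1 = 4 and tw(G) ≤ 4. On the other hand G contains the 5-clique {1, 2, 5, 7, 8}. A clique must lie in a single bag of any decomposition, so no decomposition can have width below 4. Therefore the treewidth is 4.

Treewidth 4.
One such decomposition:
Bags: B1 = {1, 3, 4, 7, 8}  B2 = {1, 4, 5, 7, 8}  B3 = {1, 2, 5, 7, 8}  B4 = {1, 4, 5, 6, 8}
Tree: B1–B2, B2–B3, B2–B4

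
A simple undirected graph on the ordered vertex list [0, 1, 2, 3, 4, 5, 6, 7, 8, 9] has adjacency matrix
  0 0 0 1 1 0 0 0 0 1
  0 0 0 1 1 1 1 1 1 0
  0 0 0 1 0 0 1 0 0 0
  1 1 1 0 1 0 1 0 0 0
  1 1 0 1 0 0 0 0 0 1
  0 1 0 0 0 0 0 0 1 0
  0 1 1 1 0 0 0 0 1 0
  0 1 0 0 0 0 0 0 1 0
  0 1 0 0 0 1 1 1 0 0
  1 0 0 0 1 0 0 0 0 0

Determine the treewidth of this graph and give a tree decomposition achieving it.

Treewidth 2.
Bags: B1 = {1, 3, 4}  B2 = {0, 3, 4}  B3 = {1, 3, 6}  B4 = {1, 6, 8}  B5 = {1, 5, 8}  B6 = {1, 7, 8}  B7 = {2, 3, 6}  B8 = {0, 4, 9}
Tree: B1–B2, B1–B3, B3–B4, B4–B5, B4–B6, B3–B7, B2–B8

Every bag has size at most 3, so the width is 3 − 1 = 2 and tw(G) ≤ 2. For the lower bound, the 3 vertices {0, 4, 9} are pairwise adjacent, and any tree decomposition puts a clique entirely inside one bag — forcing width ≥ 2. Therefore the treewidth is 2.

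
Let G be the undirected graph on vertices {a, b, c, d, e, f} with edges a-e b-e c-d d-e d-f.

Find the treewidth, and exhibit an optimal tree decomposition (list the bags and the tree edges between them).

Treewidth 1.
One optimal decomposition is:
Bags: B1 = {d, e}  B2 = {c, d}  B3 = {d, f}  B4 = {b, e}  B5 = {a, e}
Tree: B1–B2, B2–B3, B1–B4, B4–B5

Each bag holds 2 vertices, so the decomposition has width 1, which upper-bounds the treewidth. Any graph with an edge has treewidth ≥ 1, and G has the edge d–e. The upper and lower bounds meet at 1, so that is the treewidth.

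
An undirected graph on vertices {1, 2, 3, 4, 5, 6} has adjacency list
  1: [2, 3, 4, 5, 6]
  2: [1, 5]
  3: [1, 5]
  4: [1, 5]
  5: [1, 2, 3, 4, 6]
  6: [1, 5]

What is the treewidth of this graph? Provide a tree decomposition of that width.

The largest bag has 3 vertices, giving width 2; this decomposition certifies tw(G) ≤ 2. For the lower bound, the 3 vertices {1, 2, 5} are pairwise adjacent, and any tree decomposition puts a clique entirely inside one bag — forcing width ≥ 2. The upper and lower bounds meet at 2, so that is the treewidth.

Treewidth 2.
One optimal decomposition is:
Bags: B1 = {1, 4, 5}  B2 = {1, 5, 6}  B3 = {1, 3, 5}  B4 = {1, 2, 5}
Tree: B1–B2, B1–B3, B3–B4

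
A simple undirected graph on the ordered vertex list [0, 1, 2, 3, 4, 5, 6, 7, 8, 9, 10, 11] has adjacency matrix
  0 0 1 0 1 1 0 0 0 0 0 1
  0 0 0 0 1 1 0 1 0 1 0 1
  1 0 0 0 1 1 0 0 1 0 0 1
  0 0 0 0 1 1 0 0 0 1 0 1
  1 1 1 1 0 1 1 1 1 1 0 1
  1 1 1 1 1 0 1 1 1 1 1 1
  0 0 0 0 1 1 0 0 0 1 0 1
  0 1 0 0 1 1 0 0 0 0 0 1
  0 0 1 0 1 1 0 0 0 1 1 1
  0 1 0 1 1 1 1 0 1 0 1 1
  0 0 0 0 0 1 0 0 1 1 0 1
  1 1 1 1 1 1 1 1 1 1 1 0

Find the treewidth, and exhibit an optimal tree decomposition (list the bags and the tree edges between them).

Treewidth 4.
One such decomposition:
Bags: B1 = {4, 5, 6, 9, 11}  B2 = {4, 5, 8, 9, 11}  B3 = {3, 4, 5, 9, 11}  B4 = {1, 4, 5, 9, 11}  B5 = {2, 4, 5, 8, 11}  B6 = {5, 8, 9, 10, 11}  B7 = {0, 2, 4, 5, 11}  B8 = {1, 4, 5, 7, 11}
Tree: B1–B2, B2–B3, B2–B4, B2–B5, B2–B6, B5–B7, B4–B8

Each bag holds 5 vertices, so the decomposition has width 4, which upper-bounds the treewidth. For the lower bound, the 5 vertices {5, 8, 9, 10, 11} are pairwise adjacent, and any tree decomposition puts a clique entirely inside one bag — forcing width ≥ 4. Combining the bounds, tw(G) = 4.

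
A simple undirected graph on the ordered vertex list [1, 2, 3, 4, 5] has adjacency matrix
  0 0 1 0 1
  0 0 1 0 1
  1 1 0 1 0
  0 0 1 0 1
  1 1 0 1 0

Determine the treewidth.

2

A width-2 tree decomposition is:
Bags: B1 = {2, 3, 5}  B2 = {1, 3, 5}  B3 = {3, 4, 5}
Tree: B1–B2, B2–B3
Every bag has size at most 3, so the width is 3 − 1 = 2 and tw(G) ≤ 2. Since 5–2–3–1–5 is a cycle in G, G is not acyclic. Forests are exactly the graphs of treewidth ≤ 1, so tw(G) ≥ 2. Hence tw(G) = 2 exactly.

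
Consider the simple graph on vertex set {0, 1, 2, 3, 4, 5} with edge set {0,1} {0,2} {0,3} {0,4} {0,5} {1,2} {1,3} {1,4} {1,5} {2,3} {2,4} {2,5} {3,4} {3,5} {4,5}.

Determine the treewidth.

A width-5 tree decomposition is:
Bags: B1 = {0, 1, 2, 3, 4, 5}
Tree: (single bag)
With just one bag of size 6, the width is 6 − 1 = 5, so tw(G) ≤ 5. For the lower bound, the 6 vertices {0, 1, 2, 3, 4, 5} are pairwise adjacent, and any tree decomposition puts a clique entirely inside one bag — forcing width ≥ 5. Therefore the treewidth is 5.

5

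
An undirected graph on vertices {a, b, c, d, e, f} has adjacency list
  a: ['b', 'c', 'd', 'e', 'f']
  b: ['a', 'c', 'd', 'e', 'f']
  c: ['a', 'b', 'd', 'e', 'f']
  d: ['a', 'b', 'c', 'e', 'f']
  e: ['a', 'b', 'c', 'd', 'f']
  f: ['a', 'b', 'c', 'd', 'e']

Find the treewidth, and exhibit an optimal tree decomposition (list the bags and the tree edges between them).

With just one bag of size 6, the width is 6 − 1 = 5, so tw(G) ≤ 5. For the lower bound, the 6 vertices {a, b, c, d, e, f} are pairwise adjacent, and any tree decomposition puts a clique entirely inside one bag — forcing width ≥ 5. Combining the bounds, tw(G) = 5.

Treewidth 5.
One optimal decomposition is:
Bags: B1 = {a, b, c, d, e, f}
Tree: (single bag)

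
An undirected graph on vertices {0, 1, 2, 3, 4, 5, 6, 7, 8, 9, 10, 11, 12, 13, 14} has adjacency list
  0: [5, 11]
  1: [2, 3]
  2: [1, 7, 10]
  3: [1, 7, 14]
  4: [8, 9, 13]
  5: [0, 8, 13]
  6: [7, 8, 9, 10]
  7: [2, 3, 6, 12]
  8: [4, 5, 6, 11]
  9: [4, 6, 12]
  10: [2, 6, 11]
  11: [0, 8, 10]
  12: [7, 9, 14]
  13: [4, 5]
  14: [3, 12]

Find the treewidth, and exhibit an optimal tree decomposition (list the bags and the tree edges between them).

Treewidth 3.
Bags: B1 = {1, 3, 12, 14}  B2 = {1, 3, 7, 12}  B3 = {1, 2, 7, 12}  B4 = {2, 7, 9, 12}  B5 = {2, 6, 7, 9}  B6 = {2, 6, 9, 10}  B7 = {4, 6, 9, 10}  B8 = {4, 6, 8, 10}  B9 = {4, 8, 10, 11}  B10 = {4, 8, 11, 13}  B11 = {5, 8, 11, 13}  B12 = {0, 5, 11, 13}
Tree: B1–B2, B2–B3, B3–B4, B4–B5, B5–B6, B6–B7, B7–B8, B8–B9, B9–B10, B10–B11, B11–B12

Every bag has size at most 4, so the width is 4 − 1 = 3 and tw(G) ≤ 3. For the lower bound: the 4 vertex sets {1,3,14}, {12}, {7}, {2,6,9,10} are disjoint, each induces a connected subgraph, and every pair is joined by at least one edge of G. Contracting each set to a single vertex therefore yields K_{4} as a minor, and since treewidth is minor-monotone, tw(G) ≥ tw(K_{4}) = 3. The upper and lower bounds meet at 3, so that is the treewidth.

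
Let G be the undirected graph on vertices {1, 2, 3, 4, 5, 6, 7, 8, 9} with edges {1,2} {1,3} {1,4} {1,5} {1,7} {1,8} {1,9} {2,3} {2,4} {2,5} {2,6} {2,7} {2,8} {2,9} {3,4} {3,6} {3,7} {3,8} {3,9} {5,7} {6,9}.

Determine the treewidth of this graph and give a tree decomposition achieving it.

Every bag has size at most 4, so the width is 4 − 1 = 3 and tw(G) ≤ 3. Conversely, {1, 2, 3, 8} is a clique of size 4, and the vertices of any clique must share a bag in every tree decomposition; so some bag has ≥ 4 vertices and tw(G) ≥ 3. Therefore the treewidth is 3.

Treewidth 3.
One optimal decomposition is:
Bags: B1 = {1, 2, 3, 4}  B2 = {1, 2, 3, 9}  B3 = {2, 3, 6, 9}  B4 = {1, 2, 3, 7}  B5 = {1, 2, 5, 7}  B6 = {1, 2, 3, 8}
Tree: B1–B2, B2–B3, B1–B4, B4–B5, B2–B6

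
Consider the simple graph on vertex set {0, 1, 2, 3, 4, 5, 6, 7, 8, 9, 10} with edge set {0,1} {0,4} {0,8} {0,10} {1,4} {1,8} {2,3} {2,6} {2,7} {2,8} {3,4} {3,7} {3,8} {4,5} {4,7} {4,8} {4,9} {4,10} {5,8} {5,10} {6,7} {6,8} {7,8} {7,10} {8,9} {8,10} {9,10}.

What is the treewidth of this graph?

3

A width-3 tree decomposition is:
Bags: B1 = {0, 1, 4, 8}  B2 = {0, 4, 8, 10}  B3 = {4, 7, 8, 10}  B4 = {3, 4, 7, 8}  B5 = {2, 3, 7, 8}  B6 = {2, 6, 7, 8}  B7 = {4, 8, 9, 10}  B8 = {4, 5, 8, 10}
Tree: B1–B2, B2–B3, B3–B4, B4–B5, B5–B6, B2–B7, B7–B8
The largest bag has 4 vertices, giving width 3; this decomposition certifies tw(G) ≤ 3. On the other hand G contains the 4-clique {2, 3, 7, 8}. A clique must lie in a single bag of any decomposition, so no decomposition can have width below 3. The upper and lower bounds meet at 3, so that is the treewidth.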